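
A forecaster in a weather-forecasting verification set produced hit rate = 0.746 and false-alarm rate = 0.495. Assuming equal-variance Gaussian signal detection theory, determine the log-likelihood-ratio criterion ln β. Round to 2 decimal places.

z(0.746) = 0.662, z(0.495) = -0.013
ln β = −½·[z(H)² − z(FA)²] = −0.5 × (0.438 − 0.000) = -0.219

ln β = -0.22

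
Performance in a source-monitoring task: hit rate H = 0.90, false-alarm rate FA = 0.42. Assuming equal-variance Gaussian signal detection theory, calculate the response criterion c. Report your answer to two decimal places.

c = -0.54

z(0.90) = 1.2816, z(0.42) = -0.2019
c = −½·[z(H) + z(FA)] = −0.5 × (1.2816 + (-0.2019)) = -0.53985
c < 0: the participant has a liberal response bias.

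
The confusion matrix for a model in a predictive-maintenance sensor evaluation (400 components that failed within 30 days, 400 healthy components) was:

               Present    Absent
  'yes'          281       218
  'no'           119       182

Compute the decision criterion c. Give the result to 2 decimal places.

H = 281/400 = 0.7025
FA = 218/400 = 0.5450
z(H) = z(0.7025) = 0.5316
z(FA) = z(0.5450) = 0.1130
c = −½·[z(H) + z(FA)] = −0.5 × (0.5316 + 0.1130) = -0.3223
c < 0: the model has a liberal response bias.

c = -0.32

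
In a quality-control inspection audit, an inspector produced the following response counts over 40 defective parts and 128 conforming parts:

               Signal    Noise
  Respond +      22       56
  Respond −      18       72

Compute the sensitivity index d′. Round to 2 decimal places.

d′ = 0.28

H = 22/40 = 0.5500
FA = 56/128 = 0.4375
Φ⁻¹(H) = Φ⁻¹(0.5500) = 0.1257
Φ⁻¹(FA) = Φ⁻¹(0.4375) = -0.1573
d' = z(H) − z(FA) = 0.1257 − (-0.1573) = 0.2830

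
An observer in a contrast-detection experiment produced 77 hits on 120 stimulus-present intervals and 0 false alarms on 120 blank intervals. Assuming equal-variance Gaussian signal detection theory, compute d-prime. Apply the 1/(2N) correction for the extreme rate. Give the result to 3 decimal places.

d-prime = 3.001

The false-alarm rate is 0/120 = 0, so apply the 1/(2N) correction: FA → 1/(2·120) = 0.00417.
z(H) = z(0.64167) = 0.3629
z(FA) = z(0.00417) = -2.6380
d' = 0.3629 − (-2.6380) = 3.0009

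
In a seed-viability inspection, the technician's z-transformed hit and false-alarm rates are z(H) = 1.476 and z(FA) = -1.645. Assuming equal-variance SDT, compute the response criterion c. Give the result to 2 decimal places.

c = 0.08

c = −½·[z(H) + z(FA)] = −½·(1.476 + (-1.645)) = 0.0845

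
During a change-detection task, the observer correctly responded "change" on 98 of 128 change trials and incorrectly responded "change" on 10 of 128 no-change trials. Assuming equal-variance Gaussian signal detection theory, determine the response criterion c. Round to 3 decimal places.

c = 0.347

H = 98/128 = 0.7656
FA = 10/128 = 0.0781
z(H) = 0.7244
z(FA) = -1.4180
c = −½·[z(H) + z(FA)] = −0.5 × (0.7244 + (-1.4180)) = 0.3468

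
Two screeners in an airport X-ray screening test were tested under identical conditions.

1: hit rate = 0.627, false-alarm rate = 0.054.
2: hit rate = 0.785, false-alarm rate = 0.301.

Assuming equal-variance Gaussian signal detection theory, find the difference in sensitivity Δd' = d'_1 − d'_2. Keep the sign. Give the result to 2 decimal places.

Δd' = 0.62

1: z(0.627) = 0.324, z(0.054) = -1.607, d' = 1.931
2: z(0.785) = 0.789, z(0.301) = -0.522, d' = 1.311
Δd' = d'_1 − d'_2 = 1.931 − 1.311 = 0.620
1 has the higher sensitivity.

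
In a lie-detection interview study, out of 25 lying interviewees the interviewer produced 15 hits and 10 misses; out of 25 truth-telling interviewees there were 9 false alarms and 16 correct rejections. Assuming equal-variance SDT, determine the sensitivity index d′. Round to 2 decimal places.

H = 15/25 = 0.6000
FA = 9/25 = 0.3600
z(H) = z(0.6000) = 0.2533
z(FA) = z(0.3600) = -0.3585
d' = z(H) − z(FA) = 0.2533 − (-0.3585) = 0.6118

d′ = 0.61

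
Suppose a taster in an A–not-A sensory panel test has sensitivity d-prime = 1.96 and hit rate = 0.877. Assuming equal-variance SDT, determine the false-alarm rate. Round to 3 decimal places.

false-alarm rate = 0.212

z(hit rate) = z(0.877) = 1.1601
z(FA) = z(H) − d' = 1.1601 − 1.96 = -0.7999
false-alarm rate = Φ(-0.7999) = 0.2119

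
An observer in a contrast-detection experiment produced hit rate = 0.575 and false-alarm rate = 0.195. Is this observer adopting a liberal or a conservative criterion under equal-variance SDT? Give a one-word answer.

z(H) = 0.189, z(FA) = -0.860
c = −½·(z(H) + z(FA)) = 0.3355
c > 0 → conservative criterion (biased toward responding “no”).

conservative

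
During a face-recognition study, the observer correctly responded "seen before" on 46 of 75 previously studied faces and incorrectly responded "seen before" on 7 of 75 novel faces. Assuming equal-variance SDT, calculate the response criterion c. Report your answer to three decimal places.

c = 0.516

H = 46/75 = 0.6133
FA = 7/75 = 0.0933
z(H) = 0.2879
z(FA) = -1.3207
c = −½·[z(H) + z(FA)] = −0.5 × (0.2879 + (-1.3207)) = 0.5164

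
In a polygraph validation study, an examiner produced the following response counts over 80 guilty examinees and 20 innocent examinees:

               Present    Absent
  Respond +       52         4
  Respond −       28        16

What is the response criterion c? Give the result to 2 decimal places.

H = 52/80 = 0.6500
FA = 4/20 = 0.2000
z(H) = z(0.6500) = 0.385
z(FA) = z(0.2000) = -0.842
c = −½·[z(H) + z(FA)] = −0.5 × (0.385 + (-0.842)) = 0.2285
c > 0: the examiner has a conservative response bias.

c = 0.23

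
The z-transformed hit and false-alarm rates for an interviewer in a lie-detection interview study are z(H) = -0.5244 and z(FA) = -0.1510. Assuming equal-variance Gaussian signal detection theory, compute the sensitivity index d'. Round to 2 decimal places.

d' = z(H) − z(FA) = -0.5244 − (-0.1510) = -0.3734

d' = -0.37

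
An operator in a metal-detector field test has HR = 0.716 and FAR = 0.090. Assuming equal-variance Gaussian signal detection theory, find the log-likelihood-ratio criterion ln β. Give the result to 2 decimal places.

z(0.716) = 0.571, z(0.090) = -1.341
ln β = −½·[z(H)² − z(FA)²] = −0.5 × (0.326 − 1.798) = 0.736

ln β = 0.74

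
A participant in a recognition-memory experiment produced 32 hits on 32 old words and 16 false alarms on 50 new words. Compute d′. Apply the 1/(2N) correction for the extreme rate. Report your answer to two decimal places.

d′ = 2.62

The hit rate is 32/32 = 1, so apply the 1/(2N) correction: H → 1 − 1/(2·32) = 0.98438.
z(H) = z(0.98438) = 2.154
z(FA) = z(0.32000) = -0.468
d' = 2.154 − (-0.468) = 2.622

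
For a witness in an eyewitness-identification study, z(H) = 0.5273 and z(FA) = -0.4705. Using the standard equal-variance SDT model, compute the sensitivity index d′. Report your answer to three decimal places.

d' = z(H) − z(FA) = 0.5273 − (-0.4705) = 0.9978

d′ = 0.998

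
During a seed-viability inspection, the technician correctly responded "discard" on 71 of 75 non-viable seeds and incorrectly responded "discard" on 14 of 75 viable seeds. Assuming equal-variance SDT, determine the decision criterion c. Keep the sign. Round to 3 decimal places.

H = 71/75 = 0.9467
FA = 14/75 = 0.1867
z(H) = 1.6137
z(FA) = -0.8901
c = −½·[z(H) + z(FA)] = −0.5 × (1.6137 + (-0.8901)) = -0.3618
c < 0: the technician has a liberal response bias.

c = -0.362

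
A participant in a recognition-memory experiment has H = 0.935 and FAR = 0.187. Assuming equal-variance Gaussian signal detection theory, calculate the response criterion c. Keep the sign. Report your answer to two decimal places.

z(0.935) = 1.5141, z(0.187) = -0.8890
c = −½·[z(H) + z(FA)] = −0.5 × (1.5141 + (-0.8890)) = -0.31255
c < 0: the participant has a liberal response bias.

c = -0.31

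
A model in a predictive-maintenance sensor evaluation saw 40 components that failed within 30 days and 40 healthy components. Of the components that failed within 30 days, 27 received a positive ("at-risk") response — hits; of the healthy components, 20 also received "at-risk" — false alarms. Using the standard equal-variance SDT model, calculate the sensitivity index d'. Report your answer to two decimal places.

d' = 0.45

H = 27/40 = 0.6750
FA = 20/40 = 0.5000
z(H) = z(0.6750) = 0.4538
z(FA) = z(0.5000) = 0.0000
d' = z(H) − z(FA) = 0.4538 − 0.0000 = 0.4538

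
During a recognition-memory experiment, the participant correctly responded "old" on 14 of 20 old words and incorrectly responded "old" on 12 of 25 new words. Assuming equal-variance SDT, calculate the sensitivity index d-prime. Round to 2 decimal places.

H = 14/20 = 0.7000
FA = 12/25 = 0.4800
z(H) = z(0.7000) = 0.524
z(FA) = z(0.4800) = -0.050
d' = z(H) − z(FA) = 0.524 − (-0.050) = 0.574

d-prime = 0.57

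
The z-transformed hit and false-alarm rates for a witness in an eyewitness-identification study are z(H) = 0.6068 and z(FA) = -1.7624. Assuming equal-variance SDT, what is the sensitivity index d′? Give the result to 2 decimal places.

d' = z(H) − z(FA) = 0.6068 − (-1.7624) = 2.3692

d′ = 2.37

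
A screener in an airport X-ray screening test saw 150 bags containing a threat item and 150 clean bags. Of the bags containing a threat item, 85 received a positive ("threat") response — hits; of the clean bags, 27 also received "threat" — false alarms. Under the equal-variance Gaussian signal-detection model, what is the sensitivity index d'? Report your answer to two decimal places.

H = 85/150 = 0.5667
FA = 27/150 = 0.1800
Φ⁻¹(H) = Φ⁻¹(0.5667) = 0.168
Φ⁻¹(FA) = Φ⁻¹(0.1800) = -0.915
d' = z(H) − z(FA) = 0.168 − (-0.915) = 1.083

d' = 1.08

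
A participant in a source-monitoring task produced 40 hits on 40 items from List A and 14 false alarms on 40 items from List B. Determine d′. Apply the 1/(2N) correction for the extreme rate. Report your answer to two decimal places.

The hit rate is 40/40 = 1, so apply the 1/(2N) correction: H → 1 − 1/(2·40) = 0.98750.
z(H) = z(0.98750) = 2.241
z(FA) = z(0.35000) = -0.385
d' = 2.241 − (-0.385) = 2.626

d′ = 2.63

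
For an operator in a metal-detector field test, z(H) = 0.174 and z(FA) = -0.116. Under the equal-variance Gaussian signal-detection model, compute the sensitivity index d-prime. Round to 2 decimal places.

d-prime = 0.29

d' = z(H) − z(FA) = 0.174 − (-0.116) = 0.290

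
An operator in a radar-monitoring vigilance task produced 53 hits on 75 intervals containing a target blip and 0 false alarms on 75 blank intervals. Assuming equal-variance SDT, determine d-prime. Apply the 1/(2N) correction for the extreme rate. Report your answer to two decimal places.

The false-alarm rate is 0/75 = 0, so apply the 1/(2N) correction: FA → 1/(2·75) = 0.00667.
z(H) = z(0.70667) = 0.544
z(FA) = z(0.00667) = -2.475
d' = 0.544 − (-2.475) = 3.019

d-prime = 3.02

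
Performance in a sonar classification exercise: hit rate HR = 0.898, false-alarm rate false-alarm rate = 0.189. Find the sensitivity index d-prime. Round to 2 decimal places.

Φ⁻¹(0.898) = 1.270, Φ⁻¹(0.189) = -0.882
d' = z(H) − z(FA) = 1.270 − (-0.882) = 2.152

d-prime = 2.15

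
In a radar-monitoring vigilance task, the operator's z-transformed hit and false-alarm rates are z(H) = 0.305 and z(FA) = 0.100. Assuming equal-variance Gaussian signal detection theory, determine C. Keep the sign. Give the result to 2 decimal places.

c = −½·[z(H) + z(FA)] = −½·(0.305 + 0.100) = -0.2025

C = -0.20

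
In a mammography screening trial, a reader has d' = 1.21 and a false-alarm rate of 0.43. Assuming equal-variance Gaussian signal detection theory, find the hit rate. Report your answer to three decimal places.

hit rate = 0.849

z(false-alarm rate) = z(0.43) = -0.1764
z(H) = z(FA) + d' = -0.1764 + 1.21 = 1.0336
hit rate = Φ(1.0336) = 0.8493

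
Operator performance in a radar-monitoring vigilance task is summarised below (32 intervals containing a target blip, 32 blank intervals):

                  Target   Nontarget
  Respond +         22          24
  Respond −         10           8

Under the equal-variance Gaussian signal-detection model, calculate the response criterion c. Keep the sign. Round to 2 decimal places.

c = -0.58

H = 22/32 = 0.6875
FA = 24/32 = 0.7500
z(H) = 0.489
z(FA) = 0.674
c = −½·[z(H) + z(FA)] = −0.5 × (0.489 + 0.674) = -0.5815
c < 0: the operator has a liberal response bias.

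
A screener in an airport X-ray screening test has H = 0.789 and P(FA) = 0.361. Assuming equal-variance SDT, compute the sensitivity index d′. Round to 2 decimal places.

z(H) = 0.8030
z(FA) = -0.3558
d' = z(H) − z(FA) = 0.8030 − (-0.3558) = 1.1588

d′ = 1.16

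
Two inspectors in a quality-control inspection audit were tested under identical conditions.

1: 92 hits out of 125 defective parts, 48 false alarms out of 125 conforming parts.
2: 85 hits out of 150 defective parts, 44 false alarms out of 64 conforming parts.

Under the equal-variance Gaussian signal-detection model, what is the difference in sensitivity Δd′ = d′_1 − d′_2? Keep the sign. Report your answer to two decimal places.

1: z(0.7360) = 0.631, z(0.3840) = -0.295, d' = 0.926
2: z(0.5667) = 0.168, z(0.6875) = 0.489, d' = -0.321
Δd' = d'_1 − d'_2 = 0.926 − (-0.321) = 1.247
1 has the higher sensitivity.

Δd′ = 1.25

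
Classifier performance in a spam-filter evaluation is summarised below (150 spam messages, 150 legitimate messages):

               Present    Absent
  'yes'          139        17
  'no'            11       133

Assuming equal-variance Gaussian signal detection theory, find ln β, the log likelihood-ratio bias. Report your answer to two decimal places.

H = 139/150 = 0.9267
FA = 17/150 = 0.1133
Φ⁻¹(H) = Φ⁻¹(0.9267) = 1.452
Φ⁻¹(FA) = Φ⁻¹(0.1133) = -1.209
ln β = −½·[z(H)² − z(FA)²] = −0.5 × (2.108 − 1.462) = -0.323

ln β = -0.32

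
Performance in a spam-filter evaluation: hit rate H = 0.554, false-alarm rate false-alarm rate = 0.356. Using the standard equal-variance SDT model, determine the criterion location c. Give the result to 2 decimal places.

z(0.554) = 0.1358, z(0.356) = -0.3692
c = −½·[z(H) + z(FA)] = −0.5 × (0.1358 + (-0.3692)) = 0.1167
c > 0: the classifier has a conservative response bias.

c = 0.12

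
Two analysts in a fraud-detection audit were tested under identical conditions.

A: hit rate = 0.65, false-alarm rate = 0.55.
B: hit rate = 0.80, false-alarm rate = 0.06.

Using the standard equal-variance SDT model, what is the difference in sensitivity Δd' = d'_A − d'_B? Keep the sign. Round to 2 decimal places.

Δd' = -2.14

A: z(0.65) = 0.385, z(0.55) = 0.126, d' = 0.259
B: z(0.80) = 0.842, z(0.06) = -1.555, d' = 2.397
Δd' = d'_A − d'_B = 0.259 − 2.397 = -2.138
B has the higher sensitivity.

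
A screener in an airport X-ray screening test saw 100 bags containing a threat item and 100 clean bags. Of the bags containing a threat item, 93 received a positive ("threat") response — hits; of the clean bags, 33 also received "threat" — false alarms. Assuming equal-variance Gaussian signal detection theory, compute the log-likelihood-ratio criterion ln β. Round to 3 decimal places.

ln β = -0.992

H = 93/100 = 0.9300
FA = 33/100 = 0.3300
z(H) = z(0.9300) = 1.4758
z(FA) = z(0.3300) = -0.4399
ln β = −½·[z(H)² − z(FA)²] = −0.5 × (2.1780 − 0.1935) = -0.99225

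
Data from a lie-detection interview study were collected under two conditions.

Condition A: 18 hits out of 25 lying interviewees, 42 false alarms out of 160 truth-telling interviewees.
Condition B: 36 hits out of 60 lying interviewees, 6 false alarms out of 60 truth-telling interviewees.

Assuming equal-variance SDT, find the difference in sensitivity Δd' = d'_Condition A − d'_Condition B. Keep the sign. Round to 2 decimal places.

Condition A: z(0.7200) = 0.583, z(0.2625) = -0.636, d' = 1.219
Condition B: z(0.6000) = 0.253, z(0.1000) = -1.282, d' = 1.535
Δd' = d'_Condition A − d'_Condition B = 1.219 − 1.535 = -0.316
Condition B has the higher sensitivity.

Δd' = -0.32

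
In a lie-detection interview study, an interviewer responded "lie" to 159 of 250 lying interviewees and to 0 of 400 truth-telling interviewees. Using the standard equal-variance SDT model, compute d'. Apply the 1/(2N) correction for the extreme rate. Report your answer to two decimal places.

The false-alarm rate is 0/400 = 0, so apply the 1/(2N) correction: FA → 1/(2·400) = 0.00125.
z(H) = z(0.63600) = 0.348
z(FA) = z(0.00125) = -3.023
d' = 0.348 − (-3.023) = 3.371

d' = 3.37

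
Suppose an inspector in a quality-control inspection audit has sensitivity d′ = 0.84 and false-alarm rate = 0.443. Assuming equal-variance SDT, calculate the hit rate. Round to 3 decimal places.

z(false-alarm rate) = z(0.443) = -0.1434
z(H) = z(FA) + d' = -0.1434 + 0.84 = 0.6966
hit rate = Φ(0.6966) = 0.7570

hit rate = 0.757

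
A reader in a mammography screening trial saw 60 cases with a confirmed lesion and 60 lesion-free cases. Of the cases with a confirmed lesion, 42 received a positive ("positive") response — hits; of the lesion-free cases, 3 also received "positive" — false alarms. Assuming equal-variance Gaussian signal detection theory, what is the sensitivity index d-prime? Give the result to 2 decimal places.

d-prime = 2.17

H = 42/60 = 0.7000
FA = 3/60 = 0.0500
z(H) = z(0.7000) = 0.524
z(FA) = z(0.0500) = -1.645
d' = z(H) − z(FA) = 0.524 − (-1.645) = 2.169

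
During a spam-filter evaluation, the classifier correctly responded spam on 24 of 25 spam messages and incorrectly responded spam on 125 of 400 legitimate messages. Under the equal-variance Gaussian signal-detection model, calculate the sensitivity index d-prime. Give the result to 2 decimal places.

d-prime = 2.24

H = 24/25 = 0.9600
FA = 125/400 = 0.3125
z(0.9600) = 1.751, z(0.3125) = -0.489
d' = z(H) − z(FA) = 1.751 − (-0.489) = 2.240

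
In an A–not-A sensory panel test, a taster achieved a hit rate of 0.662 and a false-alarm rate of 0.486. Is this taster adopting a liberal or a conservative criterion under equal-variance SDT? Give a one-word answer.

liberal

z(H) = 0.418, z(FA) = -0.035
c = −½·(z(H) + z(FA)) = -0.1915
c < 0 → liberal criterion (biased toward responding “yes”).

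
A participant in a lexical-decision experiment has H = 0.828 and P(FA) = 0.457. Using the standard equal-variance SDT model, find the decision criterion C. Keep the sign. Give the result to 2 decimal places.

z(0.828) = 0.946, z(0.457) = -0.108
c = −½·[z(H) + z(FA)] = −0.5 × (0.946 + (-0.108)) = -0.419

C = -0.42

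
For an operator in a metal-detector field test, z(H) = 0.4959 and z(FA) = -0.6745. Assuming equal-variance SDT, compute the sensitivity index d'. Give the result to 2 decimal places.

d' = 1.17

d' = z(H) − z(FA) = 0.4959 − (-0.6745) = 1.1704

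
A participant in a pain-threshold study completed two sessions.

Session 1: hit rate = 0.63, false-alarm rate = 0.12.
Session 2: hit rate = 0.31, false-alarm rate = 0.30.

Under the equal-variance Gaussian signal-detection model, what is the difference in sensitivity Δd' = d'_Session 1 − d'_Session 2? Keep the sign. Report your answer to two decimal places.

Δd' = 1.48

Session 1: z(0.63) = 0.332, z(0.12) = -1.175, d' = 1.507
Session 2: z(0.31) = -0.496, z(0.30) = -0.524, d' = 0.028
Δd' = d'_Session 1 − d'_Session 2 = 1.507 − 0.028 = 1.479
Session 1 has the higher sensitivity.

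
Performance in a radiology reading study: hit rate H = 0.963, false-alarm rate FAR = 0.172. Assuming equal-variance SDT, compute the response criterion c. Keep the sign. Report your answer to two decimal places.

z(H) = z(0.963) = 1.787
z(FA) = z(0.172) = -0.946
c = −½·[z(H) + z(FA)] = −0.5 × (1.787 + (-0.946)) = -0.4205
c < 0: the radiologist has a liberal response bias.

c = -0.42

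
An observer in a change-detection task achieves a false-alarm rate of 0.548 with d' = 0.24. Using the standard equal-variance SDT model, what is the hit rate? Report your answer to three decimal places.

z(false-alarm rate) = z(0.548) = 0.1206
z(H) = z(FA) + d' = 0.1206 + 0.24 = 0.3606
hit rate = Φ(0.3606) = 0.6408

hit rate = 0.641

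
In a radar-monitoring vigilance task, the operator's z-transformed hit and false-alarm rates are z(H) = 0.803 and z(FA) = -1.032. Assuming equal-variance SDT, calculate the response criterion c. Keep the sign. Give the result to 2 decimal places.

c = 0.11

c = −½·[z(H) + z(FA)] = −½·(0.803 + (-1.032)) = 0.1145
c > 0: the operator has a conservative response bias.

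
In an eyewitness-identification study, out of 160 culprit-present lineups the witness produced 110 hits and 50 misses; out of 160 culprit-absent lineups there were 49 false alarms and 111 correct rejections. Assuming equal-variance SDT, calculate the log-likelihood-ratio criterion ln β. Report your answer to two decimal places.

H = 110/160 = 0.6875
FA = 49/160 = 0.3063
z(H) = 0.489
z(FA) = -0.506
ln β = −½·[z(H)² − z(FA)²] = −0.5 × (0.239 − 0.256) = 0.0085

ln β = 0.01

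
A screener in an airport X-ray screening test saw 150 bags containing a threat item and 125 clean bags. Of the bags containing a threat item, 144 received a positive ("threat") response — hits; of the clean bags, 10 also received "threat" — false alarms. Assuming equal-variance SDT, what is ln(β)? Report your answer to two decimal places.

H = 144/150 = 0.9600
FA = 10/125 = 0.0800
z(H) = 1.751
z(FA) = -1.405
ln β = −½·[z(H)² − z(FA)²] = −0.5 × (3.066 − 1.974) = -0.546

ln β = -0.55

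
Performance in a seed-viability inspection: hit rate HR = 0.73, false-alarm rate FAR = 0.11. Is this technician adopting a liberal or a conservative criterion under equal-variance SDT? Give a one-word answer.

z(H) = 0.613, z(FA) = -1.227
c = −½·(z(H) + z(FA)) = 0.307
c > 0 → conservative criterion (biased toward responding “no”).

conservative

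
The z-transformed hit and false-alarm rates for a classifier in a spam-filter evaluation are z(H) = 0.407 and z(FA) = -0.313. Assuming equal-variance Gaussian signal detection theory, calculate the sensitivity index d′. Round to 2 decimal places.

d' = z(H) − z(FA) = 0.407 − (-0.313) = 0.720

d′ = 0.72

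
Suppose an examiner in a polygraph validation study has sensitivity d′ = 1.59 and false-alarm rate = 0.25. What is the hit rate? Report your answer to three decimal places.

hit rate = 0.820

z(false-alarm rate) = z(0.25) = -0.6745
z(H) = z(FA) + d' = -0.6745 + 1.59 = 0.9155
hit rate = Φ(0.9155) = 0.8200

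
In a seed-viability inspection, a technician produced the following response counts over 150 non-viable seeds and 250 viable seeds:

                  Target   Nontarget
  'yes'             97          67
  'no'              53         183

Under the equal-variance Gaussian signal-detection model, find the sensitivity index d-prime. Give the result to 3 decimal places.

H = 97/150 = 0.6467
FA = 67/250 = 0.2680
Φ⁻¹(H) = 0.3764
Φ⁻¹(FA) = -0.6189
d' = z(H) − z(FA) = 0.3764 − (-0.6189) = 0.9953

d-prime = 0.995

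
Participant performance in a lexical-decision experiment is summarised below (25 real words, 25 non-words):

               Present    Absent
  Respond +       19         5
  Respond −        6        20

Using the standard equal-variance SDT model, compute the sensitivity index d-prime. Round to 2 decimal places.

d-prime = 1.55

H = 19/25 = 0.7600
FA = 5/25 = 0.2000
z(H) = 0.706
z(FA) = -0.842
d' = z(H) − z(FA) = 0.706 − (-0.842) = 1.548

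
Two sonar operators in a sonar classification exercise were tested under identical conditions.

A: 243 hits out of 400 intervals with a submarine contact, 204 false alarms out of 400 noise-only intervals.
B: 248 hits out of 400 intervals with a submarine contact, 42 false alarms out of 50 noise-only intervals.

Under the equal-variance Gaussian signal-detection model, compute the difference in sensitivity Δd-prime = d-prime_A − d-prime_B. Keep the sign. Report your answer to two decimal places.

Δd-prime = 0.94

A: z(0.6075) = 0.273, z(0.5100) = 0.025, d' = 0.248
B: z(0.6200) = 0.305, z(0.8400) = 0.994, d' = -0.689
Δd' = d'_A − d'_B = 0.248 − (-0.689) = 0.937
A has the higher sensitivity.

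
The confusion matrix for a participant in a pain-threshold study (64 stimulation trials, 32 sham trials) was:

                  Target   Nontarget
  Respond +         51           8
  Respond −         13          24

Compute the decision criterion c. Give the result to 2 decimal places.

H = 51/64 = 0.7969
FA = 8/32 = 0.2500
z(0.7969) = 0.8306, z(0.2500) = -0.6745
c = −½·[z(H) + z(FA)] = −0.5 × (0.8306 + (-0.6745)) = -0.07805

c = -0.08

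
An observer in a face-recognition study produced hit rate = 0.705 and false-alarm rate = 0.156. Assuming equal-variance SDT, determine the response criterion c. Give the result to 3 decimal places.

c = 0.236

z(H) = 0.5388
z(FA) = -1.0110
c = −½·[z(H) + z(FA)] = −0.5 × (0.5388 + (-1.0110)) = 0.2361
c > 0: the observer has a conservative response bias.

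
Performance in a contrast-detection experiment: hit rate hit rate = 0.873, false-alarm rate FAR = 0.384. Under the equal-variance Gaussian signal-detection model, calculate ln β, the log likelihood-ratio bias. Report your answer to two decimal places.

Φ⁻¹(H) = Φ⁻¹(0.873) = 1.141
Φ⁻¹(FA) = Φ⁻¹(0.384) = -0.295
ln β = −½·[z(H)² − z(FA)²] = −0.5 × (1.302 − 0.087) = -0.6075

ln β = -0.61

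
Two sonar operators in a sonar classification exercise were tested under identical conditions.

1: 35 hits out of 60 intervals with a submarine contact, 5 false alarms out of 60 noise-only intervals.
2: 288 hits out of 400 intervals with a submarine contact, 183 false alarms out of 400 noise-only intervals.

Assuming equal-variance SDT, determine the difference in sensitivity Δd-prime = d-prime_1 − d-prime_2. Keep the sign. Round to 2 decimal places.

1: z(0.5833) = 0.210, z(0.0833) = -1.383, d' = 1.593
2: z(0.7200) = 0.583, z(0.4575) = -0.107, d' = 0.690
Δd' = d'_1 − d'_2 = 1.593 − 0.690 = 0.903
1 has the higher sensitivity.

Δd-prime = 0.90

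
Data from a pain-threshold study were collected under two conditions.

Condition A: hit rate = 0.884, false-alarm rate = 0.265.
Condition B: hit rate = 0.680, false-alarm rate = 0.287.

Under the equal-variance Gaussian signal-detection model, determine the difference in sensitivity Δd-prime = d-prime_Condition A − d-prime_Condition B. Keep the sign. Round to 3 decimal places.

Condition A: z(0.884) = 1.1952, z(0.265) = -0.6280, d' = 1.8232
Condition B: z(0.680) = 0.4677, z(0.287) = -0.5622, d' = 1.0299
Δd' = d'_Condition A − d'_Condition B = 1.8232 − 1.0299 = 0.7933
Condition A has the higher sensitivity.

Δd-prime = 0.793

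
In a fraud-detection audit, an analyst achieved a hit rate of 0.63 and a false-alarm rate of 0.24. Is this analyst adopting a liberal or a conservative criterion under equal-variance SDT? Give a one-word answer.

conservative

z(H) = 0.332, z(FA) = -0.706
c = −½·(z(H) + z(FA)) = 0.187
c > 0 → conservative criterion (biased toward responding “no”).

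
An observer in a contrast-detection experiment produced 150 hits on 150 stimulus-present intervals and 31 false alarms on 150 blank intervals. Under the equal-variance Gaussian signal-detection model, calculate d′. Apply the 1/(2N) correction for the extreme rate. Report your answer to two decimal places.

d′ = 3.53

The hit rate is 150/150 = 1, so apply the 1/(2N) correction: H → 1 − 1/(2·150) = 0.99667.
z(H) = z(0.99667) = 2.713
z(FA) = z(0.20667) = -0.818
d' = 2.713 − (-0.818) = 3.531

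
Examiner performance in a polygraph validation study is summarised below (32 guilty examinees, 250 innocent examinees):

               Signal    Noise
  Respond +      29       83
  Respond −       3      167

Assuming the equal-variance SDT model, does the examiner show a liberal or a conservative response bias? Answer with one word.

z(H) = 1.318, z(FA) = -0.434
c = −½·(z(H) + z(FA)) = -0.442
c < 0 → liberal criterion (biased toward responding “yes”).

liberal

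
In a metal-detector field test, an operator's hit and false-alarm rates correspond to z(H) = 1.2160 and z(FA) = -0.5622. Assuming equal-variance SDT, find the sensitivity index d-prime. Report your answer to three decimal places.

d-prime = 1.778

d' = z(H) − z(FA) = 1.2160 − (-0.5622) = 1.7782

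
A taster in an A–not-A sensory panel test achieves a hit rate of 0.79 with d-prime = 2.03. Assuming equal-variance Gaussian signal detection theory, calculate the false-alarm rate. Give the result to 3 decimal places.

false-alarm rate = 0.111

z(hit rate) = z(0.79) = 0.8064
z(FA) = z(H) − d' = 0.8064 − 2.03 = -1.2236
false-alarm rate = Φ(-1.2236) = 0.1106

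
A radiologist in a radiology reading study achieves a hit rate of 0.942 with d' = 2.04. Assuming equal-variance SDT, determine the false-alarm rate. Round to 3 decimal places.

false-alarm rate = 0.320

z(hit rate) = z(0.942) = 1.5718
z(FA) = z(H) − d' = 1.5718 − 2.04 = -0.4682
false-alarm rate = Φ(-0.4682) = 0.3198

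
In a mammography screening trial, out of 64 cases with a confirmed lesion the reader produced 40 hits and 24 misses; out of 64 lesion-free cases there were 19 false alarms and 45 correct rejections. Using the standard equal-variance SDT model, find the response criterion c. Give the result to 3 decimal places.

H = 40/64 = 0.6250
FA = 19/64 = 0.2969
z(H) = z(0.6250) = 0.3186
z(FA) = z(0.2969) = -0.5333
c = −½·[z(H) + z(FA)] = −0.5 × (0.3186 + (-0.5333)) = 0.10735
c > 0: the reader has a conservative response bias.

c = 0.107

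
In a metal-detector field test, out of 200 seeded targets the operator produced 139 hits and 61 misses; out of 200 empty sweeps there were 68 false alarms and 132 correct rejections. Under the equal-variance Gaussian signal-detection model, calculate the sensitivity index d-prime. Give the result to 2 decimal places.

H = 139/200 = 0.6950
FA = 68/200 = 0.3400
Φ⁻¹(H) = Φ⁻¹(0.6950) = 0.5101
Φ⁻¹(FA) = Φ⁻¹(0.3400) = -0.4125
d' = z(H) − z(FA) = 0.5101 − (-0.4125) = 0.9226

d-prime = 0.92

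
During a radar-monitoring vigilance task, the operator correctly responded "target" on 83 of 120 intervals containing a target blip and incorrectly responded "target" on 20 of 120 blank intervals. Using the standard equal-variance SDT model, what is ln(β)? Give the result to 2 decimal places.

ln β = 0.34

H = 83/120 = 0.6917
FA = 20/120 = 0.1667
Φ⁻¹(H) = Φ⁻¹(0.6917) = 0.501
Φ⁻¹(FA) = Φ⁻¹(0.1667) = -0.967
ln β = −½·[z(H)² − z(FA)²] = −0.5 × (0.251 − 0.935) = 0.342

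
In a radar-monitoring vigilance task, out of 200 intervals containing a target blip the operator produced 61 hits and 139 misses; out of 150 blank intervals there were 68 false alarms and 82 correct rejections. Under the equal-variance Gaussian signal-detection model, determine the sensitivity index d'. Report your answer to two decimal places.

d' = -0.39

H = 61/200 = 0.3050
FA = 68/150 = 0.4533
Φ⁻¹(H) = -0.5101
Φ⁻¹(FA) = -0.1173
d' = z(H) − z(FA) = -0.5101 − (-0.1173) = -0.3928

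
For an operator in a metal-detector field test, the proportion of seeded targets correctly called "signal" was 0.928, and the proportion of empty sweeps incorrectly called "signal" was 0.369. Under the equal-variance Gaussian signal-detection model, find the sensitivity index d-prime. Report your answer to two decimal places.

d-prime = 1.80

z(0.928) = 1.461, z(0.369) = -0.335
d' = z(H) − z(FA) = 1.461 − (-0.335) = 1.796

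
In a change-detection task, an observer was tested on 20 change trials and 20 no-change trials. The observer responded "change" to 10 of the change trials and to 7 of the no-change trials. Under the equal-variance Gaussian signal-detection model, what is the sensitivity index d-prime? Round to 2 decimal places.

H = 10/20 = 0.5000
FA = 7/20 = 0.3500
z(H) = z(0.5000) = 0.0000
z(FA) = z(0.3500) = -0.3853
d' = z(H) − z(FA) = 0.0000 − (-0.3853) = 0.3853

d-prime = 0.39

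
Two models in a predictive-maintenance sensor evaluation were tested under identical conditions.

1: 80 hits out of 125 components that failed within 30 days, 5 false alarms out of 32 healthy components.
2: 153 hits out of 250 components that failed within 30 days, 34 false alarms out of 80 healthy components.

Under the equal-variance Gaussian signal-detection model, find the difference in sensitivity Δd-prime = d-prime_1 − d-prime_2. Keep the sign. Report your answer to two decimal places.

1: z(0.6400) = 0.358, z(0.1562) = -1.010, d' = 1.368
2: z(0.6120) = 0.285, z(0.4250) = -0.189, d' = 0.474
Δd' = d'_1 − d'_2 = 1.368 − 0.474 = 0.894
1 has the higher sensitivity.

Δd-prime = 0.89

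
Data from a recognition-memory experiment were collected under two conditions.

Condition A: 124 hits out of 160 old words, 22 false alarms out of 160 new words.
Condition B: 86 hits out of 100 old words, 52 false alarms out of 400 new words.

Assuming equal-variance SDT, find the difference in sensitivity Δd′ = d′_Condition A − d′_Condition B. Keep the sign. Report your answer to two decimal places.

Condition A: z(0.7750) = 0.755, z(0.1375) = -1.092, d' = 1.847
Condition B: z(0.8600) = 1.080, z(0.1300) = -1.126, d' = 2.206
Δd' = d'_Condition A − d'_Condition B = 1.847 − 2.206 = -0.359
Condition B has the higher sensitivity.

Δd′ = -0.36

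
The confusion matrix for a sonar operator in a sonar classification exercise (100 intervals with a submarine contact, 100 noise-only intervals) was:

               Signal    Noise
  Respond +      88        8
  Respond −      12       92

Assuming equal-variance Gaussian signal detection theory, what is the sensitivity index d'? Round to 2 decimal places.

d' = 2.58

H = 88/100 = 0.8800
FA = 8/100 = 0.0800
z(H) = z(0.8800) = 1.1750
z(FA) = z(0.0800) = -1.4051
d' = z(H) − z(FA) = 1.1750 − (-1.4051) = 2.5801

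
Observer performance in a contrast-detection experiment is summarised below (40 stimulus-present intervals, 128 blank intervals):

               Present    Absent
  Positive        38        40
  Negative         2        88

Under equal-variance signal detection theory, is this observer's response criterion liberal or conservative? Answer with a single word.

z(H) = 1.645, z(FA) = -0.489
c = −½·(z(H) + z(FA)) = -0.578
c < 0 → liberal criterion (biased toward responding “yes”).

liberal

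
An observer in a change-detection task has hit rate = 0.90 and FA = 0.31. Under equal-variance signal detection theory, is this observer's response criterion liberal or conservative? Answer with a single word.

liberal

z(H) = 1.282, z(FA) = -0.496
c = −½·(z(H) + z(FA)) = -0.393
c < 0 → liberal criterion (biased toward responding “yes”).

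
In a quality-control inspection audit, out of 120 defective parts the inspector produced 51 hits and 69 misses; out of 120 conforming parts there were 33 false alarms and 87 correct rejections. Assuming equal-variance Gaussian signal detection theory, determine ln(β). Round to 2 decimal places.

ln β = 0.16

H = 51/120 = 0.4250
FA = 33/120 = 0.2750
z(0.4250) = -0.189, z(0.2750) = -0.598
ln β = −½·[z(H)² − z(FA)²] = −0.5 × (0.036 − 0.358) = 0.161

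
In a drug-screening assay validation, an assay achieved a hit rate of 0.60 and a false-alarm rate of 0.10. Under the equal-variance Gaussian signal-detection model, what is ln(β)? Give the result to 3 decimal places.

ln β = 0.789

z(H) = z(0.60) = 0.2533
z(FA) = z(0.10) = -1.2816
ln β = −½·[z(H)² − z(FA)²] = −0.5 × (0.0642 − 1.6425) = 0.78915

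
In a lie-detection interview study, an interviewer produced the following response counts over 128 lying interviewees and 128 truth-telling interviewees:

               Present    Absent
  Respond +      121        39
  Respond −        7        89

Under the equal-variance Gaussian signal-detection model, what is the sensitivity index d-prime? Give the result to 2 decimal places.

H = 121/128 = 0.9453
FA = 39/128 = 0.3047
z(H) = z(0.9453) = 1.6009
z(FA) = z(0.3047) = -0.5109
d' = z(H) − z(FA) = 1.6009 − (-0.5109) = 2.1118

d-prime = 2.11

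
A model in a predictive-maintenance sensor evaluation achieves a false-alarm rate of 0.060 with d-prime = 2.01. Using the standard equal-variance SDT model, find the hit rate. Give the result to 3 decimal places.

hit rate = 0.676

z(false-alarm rate) = z(0.060) = -1.5548
z(H) = z(FA) + d' = -1.5548 + 2.01 = 0.4552
hit rate = Φ(0.4552) = 0.6755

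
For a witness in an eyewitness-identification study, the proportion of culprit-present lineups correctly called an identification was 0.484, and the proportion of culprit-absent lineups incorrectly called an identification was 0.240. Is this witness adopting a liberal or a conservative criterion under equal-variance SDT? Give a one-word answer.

z(H) = -0.040, z(FA) = -0.706
c = −½·(z(H) + z(FA)) = 0.373
c > 0 → conservative criterion (biased toward responding “no”).

conservative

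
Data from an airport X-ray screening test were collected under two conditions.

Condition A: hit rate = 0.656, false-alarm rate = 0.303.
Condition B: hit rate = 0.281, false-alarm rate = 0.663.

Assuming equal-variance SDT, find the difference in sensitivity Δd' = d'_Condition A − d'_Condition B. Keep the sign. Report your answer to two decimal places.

Δd' = 1.92

Condition A: z(0.656) = 0.402, z(0.303) = -0.516, d' = 0.918
Condition B: z(0.281) = -0.580, z(0.663) = 0.421, d' = -1.001
Δd' = d'_Condition A − d'_Condition B = 0.918 − (-1.001) = 1.919
Condition A has the higher sensitivity.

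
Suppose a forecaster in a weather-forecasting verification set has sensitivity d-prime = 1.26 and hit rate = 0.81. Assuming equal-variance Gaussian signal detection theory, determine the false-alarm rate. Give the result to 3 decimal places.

z(hit rate) = z(0.81) = 0.8779
z(FA) = z(H) − d' = 0.8779 − 1.26 = -0.3821
false-alarm rate = Φ(-0.3821) = 0.3512

false-alarm rate = 0.351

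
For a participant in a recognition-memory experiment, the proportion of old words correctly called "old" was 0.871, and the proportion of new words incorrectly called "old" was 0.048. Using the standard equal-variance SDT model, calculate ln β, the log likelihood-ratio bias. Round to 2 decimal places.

ln β = 0.75

z(0.871) = 1.131, z(0.048) = -1.665
ln β = −½·[z(H)² − z(FA)²] = −0.5 × (1.279 − 2.772) = 0.7465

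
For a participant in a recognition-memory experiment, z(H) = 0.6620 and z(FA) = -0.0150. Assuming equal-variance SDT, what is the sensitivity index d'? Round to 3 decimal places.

d' = 0.677

d' = z(H) − z(FA) = 0.6620 − (-0.0150) = 0.6770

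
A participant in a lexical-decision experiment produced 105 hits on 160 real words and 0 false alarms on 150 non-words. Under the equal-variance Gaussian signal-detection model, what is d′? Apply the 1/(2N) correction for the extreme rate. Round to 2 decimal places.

d′ = 3.12

The false-alarm rate is 0/150 = 0, so apply the 1/(2N) correction: FA → 1/(2·150) = 0.00333.
z(H) = z(0.65625) = 0.402
z(FA) = z(0.00333) = -2.713
d' = 0.402 − (-2.713) = 3.115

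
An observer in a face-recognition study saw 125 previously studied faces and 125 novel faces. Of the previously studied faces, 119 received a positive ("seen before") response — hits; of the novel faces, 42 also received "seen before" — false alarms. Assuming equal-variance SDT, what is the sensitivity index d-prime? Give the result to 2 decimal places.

H = 119/125 = 0.9520
FA = 42/125 = 0.3360
z(H) = 1.665
z(FA) = -0.423
d' = z(H) − z(FA) = 1.665 − (-0.423) = 2.088

d-prime = 2.09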